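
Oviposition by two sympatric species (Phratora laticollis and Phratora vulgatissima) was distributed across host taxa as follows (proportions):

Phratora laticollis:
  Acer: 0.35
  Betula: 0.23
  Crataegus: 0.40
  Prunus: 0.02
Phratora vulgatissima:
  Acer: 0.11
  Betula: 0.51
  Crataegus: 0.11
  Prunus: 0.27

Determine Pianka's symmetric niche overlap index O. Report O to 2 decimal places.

0.59

Σ p₁ᵢp₂ᵢ = 0.0385 + 0.1173 + 0.0440 + 0.0054 = 0.2052
Σp_1ᵢ² = 0.35² + 0.23² + 0.40² + 0.02² = 0.1225 + 0.0529 + 0.1600 + 0.0004 = 0.3358
Σp_2ᵢ² = 0.11² + 0.51² + 0.11² + 0.27² = 0.0121 + 0.2601 + 0.0121 + 0.0729 = 0.3572
O = 0.2052 / √(0.3358 × 0.3572) = 0.2052 / 0.34633 = 0.5925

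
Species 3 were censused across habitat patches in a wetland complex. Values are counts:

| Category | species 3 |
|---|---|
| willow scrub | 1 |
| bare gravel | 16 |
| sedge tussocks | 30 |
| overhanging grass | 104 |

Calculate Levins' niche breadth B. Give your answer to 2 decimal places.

Proportions for species 3 (n=151): 1/151=0.0066, 16/151=0.1060, 30/151=0.1987, 104/151=0.6887
Σpᵢ² = 0.0066² + 0.1060² + 0.1987² + 0.6887² = 0.000044 + 0.011236 + 0.039482 + 0.474308 = 0.525070
B = 1 / 0.525070 = 1.9045

1.90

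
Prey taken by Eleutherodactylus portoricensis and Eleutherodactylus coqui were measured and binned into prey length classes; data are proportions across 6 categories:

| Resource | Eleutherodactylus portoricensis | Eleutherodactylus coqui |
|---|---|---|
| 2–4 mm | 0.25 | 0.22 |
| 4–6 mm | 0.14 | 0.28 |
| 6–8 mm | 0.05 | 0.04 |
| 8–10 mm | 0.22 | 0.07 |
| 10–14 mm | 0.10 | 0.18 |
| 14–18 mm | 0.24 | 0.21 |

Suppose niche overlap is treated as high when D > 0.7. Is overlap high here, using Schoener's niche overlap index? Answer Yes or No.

Σ|p₁ᵢ − p₂ᵢ| = 0.03 + 0.14 + 0.01 + 0.15 + 0.08 + 0.03 = 0.44
D = 1 − ½ × 0.44 = 1 − 0.220 = 0.7800
D = 0.7800 > 0.7 → Yes.

Yes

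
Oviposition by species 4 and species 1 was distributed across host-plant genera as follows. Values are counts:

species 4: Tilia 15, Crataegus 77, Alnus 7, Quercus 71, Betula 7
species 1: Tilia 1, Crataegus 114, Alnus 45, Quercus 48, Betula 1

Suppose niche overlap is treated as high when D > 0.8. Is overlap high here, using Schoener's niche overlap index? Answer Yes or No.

No

Proportions for species 4 (n=177): 15/177=0.0847, 77/177=0.4350, 7/177=0.0395, 71/177=0.4011, 7/177=0.0395
Proportions for species 1 (n=209): 1/209=0.0048, 114/209=0.5455, 45/209=0.2153, 48/209=0.2297, 1/209=0.0048
Σ|p₁ᵢ − p₂ᵢ| = 0.0799 + 0.1105 + 0.1758 + 0.1714 + 0.0347 = 0.5723
D = 1 − ½ × 0.5723 = 1 − 0.28615 = 0.71385
D = 0.71385 < 0.8 → No.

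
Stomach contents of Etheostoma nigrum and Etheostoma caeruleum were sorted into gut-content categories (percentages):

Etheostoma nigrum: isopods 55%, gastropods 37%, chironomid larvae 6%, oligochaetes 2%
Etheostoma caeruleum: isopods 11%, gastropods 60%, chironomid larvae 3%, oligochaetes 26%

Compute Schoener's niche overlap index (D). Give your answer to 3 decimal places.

Convert percentages to proportions (divide by 100).
Σ|p₁ᵢ − p₂ᵢ| = 0.44 + 0.23 + 0.03 + 0.24 = 0.94
D = 1 − ½ × 0.94 = 1 − 0.470 = 0.53000

0.530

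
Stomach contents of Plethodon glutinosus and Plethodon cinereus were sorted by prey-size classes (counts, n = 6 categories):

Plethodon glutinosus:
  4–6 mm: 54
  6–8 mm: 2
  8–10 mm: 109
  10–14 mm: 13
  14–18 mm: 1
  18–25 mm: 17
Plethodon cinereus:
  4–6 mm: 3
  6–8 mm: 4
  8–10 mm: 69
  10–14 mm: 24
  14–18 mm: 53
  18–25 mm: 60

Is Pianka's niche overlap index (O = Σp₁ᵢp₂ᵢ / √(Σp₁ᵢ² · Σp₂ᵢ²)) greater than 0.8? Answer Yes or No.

Proportions for Plethodon glutinosus (n=196): 54/196=0.2755, 2/196=0.0102, 109/196=0.5561, 13/196=0.0663, 1/196=0.0051, 17/196=0.0867
Proportions for Plethodon cinereus (n=213): 3/213=0.0141, 4/213=0.0188, 69/213=0.3239, 24/213=0.1127, 53/213=0.2488, 60/213=0.2817
Σ p₁ᵢp₂ᵢ = 0.003885 + 0.000192 + 0.180121 + 0.007472 + 0.001269 + 0.024423 = 0.217362
Σp_1ᵢ² = 0.2755² + 0.0102² + 0.5561² + 0.0663² + 0.0051² + 0.0867² = 0.075900 + 0.000104 + 0.309247 + 0.004396 + 0.000026 + 0.007517 = 0.397190
Σp_2ᵢ² = 0.0141² + 0.0188² + 0.3239² + 0.1127² + 0.2488² + 0.2817² = 0.000199 + 0.000353 + 0.104911 + 0.012701 + 0.061901 + 0.079355 = 0.259420
O = 0.217362 / √(0.397190 × 0.259420) = 0.217362 / 0.3209969 = 0.6771
O = 0.6771 < 0.8 → No.

No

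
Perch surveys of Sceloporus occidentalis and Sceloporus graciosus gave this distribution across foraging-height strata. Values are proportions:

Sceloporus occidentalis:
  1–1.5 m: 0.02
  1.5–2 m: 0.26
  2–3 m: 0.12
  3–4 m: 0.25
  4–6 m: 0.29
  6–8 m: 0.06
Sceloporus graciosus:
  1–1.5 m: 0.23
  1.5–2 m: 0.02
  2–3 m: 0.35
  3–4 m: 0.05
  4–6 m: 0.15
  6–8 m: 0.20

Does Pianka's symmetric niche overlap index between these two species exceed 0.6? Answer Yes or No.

No

Σ p₁ᵢp₂ᵢ = 0.0046 + 0.0052 + 0.0420 + 0.0125 + 0.0435 + 0.0120 = 0.1198
Σp_1ᵢ² = 0.02² + 0.26² + 0.12² + 0.25² + 0.29² + 0.06² = 0.0004 + 0.0676 + 0.0144 + 0.0625 + 0.0841 + 0.0036 = 0.2326
Σp_2ᵢ² = 0.23² + 0.02² + 0.35² + 0.05² + 0.15² + 0.20² = 0.0529 + 0.0004 + 0.1225 + 0.0025 + 0.0225 + 0.0400 = 0.2408
O = 0.1198 / √(0.2326 × 0.2408) = 0.1198 / 0.23666 = 0.5062
O = 0.5062 < 0.6 → No.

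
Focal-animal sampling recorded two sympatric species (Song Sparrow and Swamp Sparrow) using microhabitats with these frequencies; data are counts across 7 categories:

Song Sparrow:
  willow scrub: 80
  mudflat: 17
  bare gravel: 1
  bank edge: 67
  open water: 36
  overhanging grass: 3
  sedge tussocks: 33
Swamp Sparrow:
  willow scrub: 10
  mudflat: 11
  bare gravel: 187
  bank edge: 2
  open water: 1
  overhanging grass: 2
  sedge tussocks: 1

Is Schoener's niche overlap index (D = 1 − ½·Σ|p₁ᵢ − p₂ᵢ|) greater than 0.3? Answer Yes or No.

No

Proportions for Song Sparrow (n=237): 80/237=0.3376, 17/237=0.0717, 1/237=0.0042, 67/237=0.2827, 36/237=0.1519, 3/237=0.0127, 33/237=0.1392
Proportions for Swamp Sparrow (n=214): 10/214=0.0467, 11/214=0.0514, 187/214=0.8738, 2/214=0.0093, 1/214=0.0047, 2/214=0.0093, 1/214=0.0047
Σ|p₁ᵢ − p₂ᵢ| = 0.2909 + 0.0203 + 0.8696 + 0.2734 + 0.1472 + 0.0034 + 0.1345 = 1.7393
D = 1 − ½ × 1.7393 = 1 − 0.86965 = 0.13035
D = 0.13035 < 0.3 → No.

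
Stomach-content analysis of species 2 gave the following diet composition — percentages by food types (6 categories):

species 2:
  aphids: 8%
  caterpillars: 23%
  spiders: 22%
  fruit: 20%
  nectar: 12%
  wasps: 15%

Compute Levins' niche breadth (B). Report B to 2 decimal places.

5.42

Convert percentages to proportions (divide by 100).
Σpᵢ² = 0.08² + 0.23² + 0.22² + 0.20² + 0.12² + 0.15² = 0.0064 + 0.0529 + 0.0484 + 0.0400 + 0.0144 + 0.0225 = 0.1846
B = 1 / 0.1846 = 5.4171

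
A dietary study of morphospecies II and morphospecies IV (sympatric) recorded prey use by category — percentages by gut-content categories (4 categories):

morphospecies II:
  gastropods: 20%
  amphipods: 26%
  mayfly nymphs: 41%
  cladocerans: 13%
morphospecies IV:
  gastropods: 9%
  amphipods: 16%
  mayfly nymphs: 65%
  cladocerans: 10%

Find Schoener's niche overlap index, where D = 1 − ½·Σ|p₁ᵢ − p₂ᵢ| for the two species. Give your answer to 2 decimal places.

0.76

Convert percentages to proportions (divide by 100).
Σ|p₁ᵢ − p₂ᵢ| = 0.11 + 0.10 + 0.24 + 0.03 = 0.48
D = 1 − ½ × 0.48 = 1 − 0.240 = 0.7600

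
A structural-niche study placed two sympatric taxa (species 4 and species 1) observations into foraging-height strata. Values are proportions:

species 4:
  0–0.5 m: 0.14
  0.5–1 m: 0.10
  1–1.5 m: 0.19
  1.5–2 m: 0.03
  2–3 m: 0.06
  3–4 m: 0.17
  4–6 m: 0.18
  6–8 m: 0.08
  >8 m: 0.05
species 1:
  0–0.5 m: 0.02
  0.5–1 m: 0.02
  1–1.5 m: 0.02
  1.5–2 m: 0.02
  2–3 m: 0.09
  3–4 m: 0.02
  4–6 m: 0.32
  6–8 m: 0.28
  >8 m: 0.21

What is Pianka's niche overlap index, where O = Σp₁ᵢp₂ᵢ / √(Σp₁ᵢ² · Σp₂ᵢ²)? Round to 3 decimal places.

Σ p₁ᵢp₂ᵢ = 0.0028 + 0.0020 + 0.0038 + 0.0006 + 0.0054 + 0.0034 + 0.0576 + 0.0224 + 0.0105 = 0.1085
Σp_1ᵢ² = 0.14² + 0.10² + 0.19² + 0.03² + 0.06² + 0.17² + 0.18² + 0.08² + 0.05² = 0.0196 + 0.0100 + 0.0361 + 0.0009 + 0.0036 + 0.0289 + 0.0324 + 0.0064 + 0.0025 = 0.1404
Σp_2ᵢ² = 0.02² + 0.02² + 0.02² + 0.02² + 0.09² + 0.02² + 0.32² + 0.28² + 0.21² = 0.0004 + 0.0004 + 0.0004 + 0.0004 + 0.0081 + 0.0004 + 0.1024 + 0.0784 + 0.0441 = 0.2350
O = 0.1085 / √(0.1404 × 0.2350) = 0.1085 / 0.181643 = 0.59733

0.597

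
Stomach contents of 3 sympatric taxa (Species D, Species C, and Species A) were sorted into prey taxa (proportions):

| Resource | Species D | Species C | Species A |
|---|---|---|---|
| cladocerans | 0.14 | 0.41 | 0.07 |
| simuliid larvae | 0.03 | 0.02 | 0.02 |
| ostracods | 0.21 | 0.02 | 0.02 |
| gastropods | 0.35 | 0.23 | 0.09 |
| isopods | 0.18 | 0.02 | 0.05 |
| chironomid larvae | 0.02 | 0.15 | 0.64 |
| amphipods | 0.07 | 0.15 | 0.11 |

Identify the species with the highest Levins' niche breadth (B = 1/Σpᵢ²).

Σp_Dᵢ² = 0.14² + 0.03² + 0.21² + 0.35² + 0.18² + 0.02² + 0.07² = 0.0196 + 0.0009 + 0.0441 + 0.1225 + 0.0324 + 0.0004 + 0.0049 = 0.2248
B_D = 1 / 0.2248 = 4.4484
Σp_Cᵢ² = 0.41² + 0.02² + 0.02² + 0.23² + 0.02² + 0.15² + 0.15² = 0.1681 + 0.0004 + 0.0004 + 0.0529 + 0.0004 + 0.0225 + 0.0225 = 0.2672
B_C = 1 / 0.2672 = 3.7425
Σp_Aᵢ² = 0.07² + 0.02² + 0.02² + 0.09² + 0.05² + 0.64² + 0.11² = 0.0049 + 0.0004 + 0.0004 + 0.0081 + 0.0025 + 0.4096 + 0.0121 = 0.4380
B_A = 1 / 0.4380 = 2.2831
Highest B → broadest niche (most generalist): Species D (B = 4.45).

Species D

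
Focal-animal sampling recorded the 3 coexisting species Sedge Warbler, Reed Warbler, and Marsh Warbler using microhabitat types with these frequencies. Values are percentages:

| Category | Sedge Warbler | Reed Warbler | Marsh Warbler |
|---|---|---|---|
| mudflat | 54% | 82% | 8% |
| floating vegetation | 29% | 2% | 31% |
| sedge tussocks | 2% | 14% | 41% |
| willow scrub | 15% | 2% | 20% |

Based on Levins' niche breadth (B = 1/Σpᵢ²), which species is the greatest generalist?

Convert percentages to proportions (divide by 100).
Σp_Sedgᵢ² = 0.54² + 0.29² + 0.02² + 0.15² = 0.2916 + 0.0841 + 0.0004 + 0.0225 = 0.3986
B_Sedg = 1 / 0.3986 = 2.5088
Σp_Reedᵢ² = 0.82² + 0.02² + 0.14² + 0.02² = 0.6724 + 0.0004 + 0.0196 + 0.0004 = 0.6928
B_Reed = 1 / 0.6928 = 1.4434
Σp_Marsᵢ² = 0.08² + 0.31² + 0.41² + 0.20² = 0.0064 + 0.0961 + 0.1681 + 0.0400 = 0.3106
B_Mars = 1 / 0.3106 = 3.2196
Highest B → broadest niche (most generalist): Marsh Warbler (B = 3.22).

Marsh Warbler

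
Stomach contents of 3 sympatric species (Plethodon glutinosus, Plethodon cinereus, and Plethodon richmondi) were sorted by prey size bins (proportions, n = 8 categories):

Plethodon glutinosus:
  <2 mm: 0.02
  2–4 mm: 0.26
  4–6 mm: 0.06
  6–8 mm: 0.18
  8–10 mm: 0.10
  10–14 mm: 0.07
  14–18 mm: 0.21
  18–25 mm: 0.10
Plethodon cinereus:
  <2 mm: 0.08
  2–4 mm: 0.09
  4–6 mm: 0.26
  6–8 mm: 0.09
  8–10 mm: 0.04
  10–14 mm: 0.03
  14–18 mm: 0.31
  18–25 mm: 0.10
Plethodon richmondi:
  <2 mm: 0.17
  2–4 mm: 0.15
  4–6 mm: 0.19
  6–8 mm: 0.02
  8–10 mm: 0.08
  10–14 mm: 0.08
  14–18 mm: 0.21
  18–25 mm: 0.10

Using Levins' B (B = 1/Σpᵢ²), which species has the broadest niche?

Σp_glutᵢ² = 0.02² + 0.26² + 0.06² + 0.18² + 0.10² + 0.07² + 0.21² + 0.10² = 0.0004 + 0.0676 + 0.0036 + 0.0324 + 0.0100 + 0.0049 + 0.0441 + 0.0100 = 0.1730
B_glut = 1 / 0.1730 = 5.7803
Σp_cineᵢ² = 0.08² + 0.09² + 0.26² + 0.09² + 0.04² + 0.03² + 0.31² + 0.10² = 0.0064 + 0.0081 + 0.0676 + 0.0081 + 0.0016 + 0.0009 + 0.0961 + 0.0100 = 0.1988
B_cine = 1 / 0.1988 = 5.0302
Σp_richᵢ² = 0.17² + 0.15² + 0.19² + 0.02² + 0.08² + 0.08² + 0.21² + 0.10² = 0.0289 + 0.0225 + 0.0361 + 0.0004 + 0.0064 + 0.0064 + 0.0441 + 0.0100 = 0.1548
B_rich = 1 / 0.1548 = 6.4599
Highest B → broadest niche (most generalist): Plethodon richmondi (B = 6.46).

Plethodon richmondi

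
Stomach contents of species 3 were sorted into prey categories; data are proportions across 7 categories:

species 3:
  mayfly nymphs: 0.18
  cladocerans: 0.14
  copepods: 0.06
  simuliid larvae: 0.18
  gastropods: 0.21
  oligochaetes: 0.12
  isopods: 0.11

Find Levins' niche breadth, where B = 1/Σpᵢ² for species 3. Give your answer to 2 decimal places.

Σpᵢ² = 0.18² + 0.14² + 0.06² + 0.18² + 0.21² + 0.12² + 0.11² = 0.0324 + 0.0196 + 0.0036 + 0.0324 + 0.0441 + 0.0144 + 0.0121 = 0.1586
B = 1 / 0.1586 = 6.3052

6.31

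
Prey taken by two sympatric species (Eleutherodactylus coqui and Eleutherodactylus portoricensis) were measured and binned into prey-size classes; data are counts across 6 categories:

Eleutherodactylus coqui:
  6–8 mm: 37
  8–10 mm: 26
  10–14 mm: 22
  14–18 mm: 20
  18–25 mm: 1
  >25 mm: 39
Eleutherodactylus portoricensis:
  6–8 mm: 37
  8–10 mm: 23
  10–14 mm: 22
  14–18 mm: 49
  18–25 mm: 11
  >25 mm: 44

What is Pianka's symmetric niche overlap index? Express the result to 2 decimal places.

0.93

Proportions for Eleutherodactylus coqui (n=145): 37/145=0.2552, 26/145=0.1793, 22/145=0.1517, 20/145=0.1379, 1/145=0.0069, 39/145=0.2690
Proportions for Eleutherodactylus portoricensis (n=186): 37/186=0.1989, 23/186=0.1237, 22/186=0.1183, 49/186=0.2634, 11/186=0.0591, 44/186=0.2366
Σ p₁ᵢp₂ᵢ = 0.050759 + 0.022179 + 0.017946 + 0.036323 + 0.000408 + 0.063645 = 0.191260
Σp_1ᵢ² = 0.2552² + 0.1793² + 0.1517² + 0.1379² + 0.0069² + 0.2690² = 0.065127 + 0.032148 + 0.023013 + 0.019016 + 0.000048 + 0.072361 = 0.211713
Σp_2ᵢ² = 0.1989² + 0.1237² + 0.1183² + 0.2634² + 0.0591² + 0.2366² = 0.039561 + 0.015302 + 0.013995 + 0.069380 + 0.003493 + 0.055980 = 0.197711
O = 0.191260 / √(0.211713 × 0.197711) = 0.191260 / 0.2045923 = 0.9348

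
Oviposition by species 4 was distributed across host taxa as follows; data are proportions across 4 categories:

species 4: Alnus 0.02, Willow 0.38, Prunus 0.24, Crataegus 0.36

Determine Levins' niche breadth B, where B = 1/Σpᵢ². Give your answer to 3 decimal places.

3.012

Σpᵢ² = 0.02² + 0.38² + 0.24² + 0.36² = 0.0004 + 0.1444 + 0.0576 + 0.1296 = 0.3320
B = 1 / 0.3320 = 3.01205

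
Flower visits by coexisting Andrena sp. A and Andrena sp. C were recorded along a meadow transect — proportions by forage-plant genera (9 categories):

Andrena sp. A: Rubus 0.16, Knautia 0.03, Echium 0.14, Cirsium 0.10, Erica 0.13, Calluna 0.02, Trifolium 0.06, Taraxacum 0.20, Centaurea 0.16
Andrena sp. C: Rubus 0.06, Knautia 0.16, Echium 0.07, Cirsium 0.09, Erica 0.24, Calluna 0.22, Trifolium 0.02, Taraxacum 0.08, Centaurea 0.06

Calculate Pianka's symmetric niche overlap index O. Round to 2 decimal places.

Σ p₁ᵢp₂ᵢ = 0.0096 + 0.0048 + 0.0098 + 0.0090 + 0.0312 + 0.0044 + 0.0012 + 0.0160 + 0.0096 = 0.0956
Σp_1ᵢ² = 0.16² + 0.03² + 0.14² + 0.10² + 0.13² + 0.02² + 0.06² + 0.20² + 0.16² = 0.0256 + 0.0009 + 0.0196 + 0.0100 + 0.0169 + 0.0004 + 0.0036 + 0.0400 + 0.0256 = 0.1426
Σp_2ᵢ² = 0.06² + 0.16² + 0.07² + 0.09² + 0.24² + 0.22² + 0.02² + 0.08² + 0.06² = 0.0036 + 0.0256 + 0.0049 + 0.0081 + 0.0576 + 0.0484 + 0.0004 + 0.0064 + 0.0036 = 0.1586
O = 0.0956 / √(0.1426 × 0.1586) = 0.0956 / 0.15039 = 0.6357

0.64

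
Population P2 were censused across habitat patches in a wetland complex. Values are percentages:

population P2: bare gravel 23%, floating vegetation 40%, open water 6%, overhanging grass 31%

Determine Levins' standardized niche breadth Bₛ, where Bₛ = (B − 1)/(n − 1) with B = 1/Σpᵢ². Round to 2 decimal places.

Convert percentages to proportions (divide by 100).
Σpᵢ² = 0.23² + 0.40² + 0.06² + 0.31² = 0.0529 + 0.1600 + 0.0036 + 0.0961 = 0.3126
B = 1 / 0.3126 = 3.1990
Bₛ = (B − 1)/(n − 1) = (3.1990 − 1)/(4 − 1) = 2.1990/3 = 0.7330

0.73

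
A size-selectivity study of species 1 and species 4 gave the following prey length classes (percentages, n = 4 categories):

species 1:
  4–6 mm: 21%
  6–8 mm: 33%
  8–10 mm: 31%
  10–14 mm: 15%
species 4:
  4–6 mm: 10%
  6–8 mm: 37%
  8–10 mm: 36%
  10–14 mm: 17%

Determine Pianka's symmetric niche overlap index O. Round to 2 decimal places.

Convert percentages to proportions (divide by 100).
Σ p₁ᵢp₂ᵢ = 0.0210 + 0.1221 + 0.1116 + 0.0255 = 0.2802
Σp_1ᵢ² = 0.21² + 0.33² + 0.31² + 0.15² = 0.0441 + 0.1089 + 0.0961 + 0.0225 = 0.2716
Σp_2ᵢ² = 0.10² + 0.37² + 0.36² + 0.17² = 0.0100 + 0.1369 + 0.1296 + 0.0289 = 0.3054
O = 0.2802 / √(0.2716 × 0.3054) = 0.2802 / 0.28800 = 0.9729

0.97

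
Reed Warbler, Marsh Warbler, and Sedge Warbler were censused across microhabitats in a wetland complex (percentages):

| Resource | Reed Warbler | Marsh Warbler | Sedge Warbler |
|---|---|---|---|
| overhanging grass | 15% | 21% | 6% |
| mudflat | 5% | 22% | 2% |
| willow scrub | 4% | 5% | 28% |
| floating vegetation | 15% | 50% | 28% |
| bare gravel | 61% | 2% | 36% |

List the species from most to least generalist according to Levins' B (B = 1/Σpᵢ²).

Convert percentages to proportions (divide by 100).
Σp_Reedᵢ² = 0.15² + 0.05² + 0.04² + 0.15² + 0.61² = 0.0225 + 0.0025 + 0.0016 + 0.0225 + 0.3721 = 0.4212
B_Reed = 1 / 0.4212 = 2.3742
Σp_Marsᵢ² = 0.21² + 0.22² + 0.05² + 0.50² + 0.02² = 0.0441 + 0.0484 + 0.0025 + 0.2500 + 0.0004 = 0.3454
B_Mars = 1 / 0.3454 = 2.8952
Σp_Sedgᵢ² = 0.06² + 0.02² + 0.28² + 0.28² + 0.36² = 0.0036 + 0.0004 + 0.0784 + 0.0784 + 0.1296 = 0.2904
B_Sedg = 1 / 0.2904 = 3.4435
Ranking by B (broadest → narrowest): Sedge Warbler (3.44) > Marsh Warbler (2.90) > Reed Warbler (2.37)

Sedge Warbler > Marsh Warbler > Reed Warbler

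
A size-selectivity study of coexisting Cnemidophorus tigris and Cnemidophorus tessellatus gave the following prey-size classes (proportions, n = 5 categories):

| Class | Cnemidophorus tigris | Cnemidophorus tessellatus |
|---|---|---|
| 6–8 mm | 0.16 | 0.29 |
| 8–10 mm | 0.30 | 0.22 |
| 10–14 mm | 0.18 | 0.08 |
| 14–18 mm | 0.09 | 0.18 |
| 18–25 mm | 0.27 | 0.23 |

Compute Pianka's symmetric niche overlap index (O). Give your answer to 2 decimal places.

0.91

Σ p₁ᵢp₂ᵢ = 0.0464 + 0.0660 + 0.0144 + 0.0162 + 0.0621 = 0.2051
Σp_1ᵢ² = 0.16² + 0.30² + 0.18² + 0.09² + 0.27² = 0.0256 + 0.0900 + 0.0324 + 0.0081 + 0.0729 = 0.2290
Σp_2ᵢ² = 0.29² + 0.22² + 0.08² + 0.18² + 0.23² = 0.0841 + 0.0484 + 0.0064 + 0.0324 + 0.0529 = 0.2242
O = 0.2051 / √(0.2290 × 0.2242) = 0.2051 / 0.22659 = 0.9052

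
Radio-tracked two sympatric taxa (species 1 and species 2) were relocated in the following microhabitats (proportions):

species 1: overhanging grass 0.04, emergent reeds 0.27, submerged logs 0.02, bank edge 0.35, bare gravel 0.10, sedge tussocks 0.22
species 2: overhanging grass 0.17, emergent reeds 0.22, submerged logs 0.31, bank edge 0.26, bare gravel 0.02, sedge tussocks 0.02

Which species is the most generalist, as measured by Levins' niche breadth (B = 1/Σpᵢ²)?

Σp_1ᵢ² = 0.04² + 0.27² + 0.02² + 0.35² + 0.10² + 0.22² = 0.0016 + 0.0729 + 0.0004 + 0.1225 + 0.0100 + 0.0484 = 0.2558
B_1 = 1 / 0.2558 = 3.9093
Σp_2ᵢ² = 0.17² + 0.22² + 0.31² + 0.26² + 0.02² + 0.02² = 0.0289 + 0.0484 + 0.0961 + 0.0676 + 0.0004 + 0.0004 = 0.2418
B_2 = 1 / 0.2418 = 4.1356
Highest B → broadest niche (most generalist): species 2 (B = 4.14).

species 2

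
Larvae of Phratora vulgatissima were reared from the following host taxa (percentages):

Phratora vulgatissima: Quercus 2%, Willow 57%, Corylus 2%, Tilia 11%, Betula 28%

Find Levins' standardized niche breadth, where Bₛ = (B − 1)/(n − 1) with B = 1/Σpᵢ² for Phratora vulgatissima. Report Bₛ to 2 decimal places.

Convert percentages to proportions (divide by 100).
Σpᵢ² = 0.02² + 0.57² + 0.02² + 0.11² + 0.28² = 0.0004 + 0.3249 + 0.0004 + 0.0121 + 0.0784 = 0.4162
B = 1 / 0.4162 = 2.4027
Bₛ = (B − 1)/(n − 1) = (2.4027 − 1)/(5 − 1) = 1.4027/4 = 0.3507

0.35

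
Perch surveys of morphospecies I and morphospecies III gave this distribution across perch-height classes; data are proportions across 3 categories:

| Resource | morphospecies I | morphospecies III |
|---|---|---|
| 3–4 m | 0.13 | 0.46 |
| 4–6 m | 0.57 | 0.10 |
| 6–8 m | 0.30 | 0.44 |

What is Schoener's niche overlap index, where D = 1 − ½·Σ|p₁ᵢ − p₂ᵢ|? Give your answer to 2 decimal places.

Σ|p₁ᵢ − p₂ᵢ| = 0.33 + 0.47 + 0.14 = 0.94
D = 1 − ½ × 0.94 = 1 − 0.470 = 0.5300

0.53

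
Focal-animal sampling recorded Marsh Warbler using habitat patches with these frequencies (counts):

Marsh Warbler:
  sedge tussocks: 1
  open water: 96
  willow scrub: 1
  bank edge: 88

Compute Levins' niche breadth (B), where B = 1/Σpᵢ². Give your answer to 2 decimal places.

2.04

Proportions for Marsh Warbler (n=186): 1/186=0.0054, 96/186=0.5161, 1/186=0.0054, 88/186=0.4731
Σpᵢ² = 0.0054² + 0.5161² + 0.0054² + 0.4731² = 0.000029 + 0.266359 + 0.000029 + 0.223824 = 0.490241
B = 1 / 0.490241 = 2.0398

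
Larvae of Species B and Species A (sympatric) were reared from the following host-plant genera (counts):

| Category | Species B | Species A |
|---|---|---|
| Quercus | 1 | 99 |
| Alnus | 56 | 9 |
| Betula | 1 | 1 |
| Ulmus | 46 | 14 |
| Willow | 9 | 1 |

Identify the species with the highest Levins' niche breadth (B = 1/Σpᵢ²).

Proportions for Species B (n=113): 1/113=0.0088, 56/113=0.4956, 1/113=0.0088, 46/113=0.4071, 9/113=0.0796
Proportions for Species A (n=124): 99/124=0.7984, 9/124=0.0726, 1/124=0.0081, 14/124=0.1129, 1/124=0.0081
Σp_Bᵢ² = 0.0088² + 0.4956² + 0.0088² + 0.4071² + 0.0796² = 0.000077 + 0.245619 + 0.000077 + 0.165730 + 0.006336 = 0.417839
B_B = 1 / 0.417839 = 2.3933
Σp_Aᵢ² = 0.7984² + 0.0726² + 0.0081² + 0.1129² + 0.0081² = 0.637443 + 0.005271 + 0.000066 + 0.012746 + 0.000066 = 0.655592
B_A = 1 / 0.655592 = 1.5253
Highest B → broadest niche (most generalist): Species B (B = 2.39).

Species B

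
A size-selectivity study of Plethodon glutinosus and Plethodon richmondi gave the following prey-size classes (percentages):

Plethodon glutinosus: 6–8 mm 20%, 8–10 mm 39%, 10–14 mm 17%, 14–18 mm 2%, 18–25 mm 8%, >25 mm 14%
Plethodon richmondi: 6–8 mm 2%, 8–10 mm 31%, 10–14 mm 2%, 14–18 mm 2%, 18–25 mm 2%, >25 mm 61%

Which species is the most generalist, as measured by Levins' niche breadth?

Plethodon glutinosus

Convert percentages to proportions (divide by 100).
Σp_glutᵢ² = 0.20² + 0.39² + 0.17² + 0.02² + 0.08² + 0.14² = 0.0400 + 0.1521 + 0.0289 + 0.0004 + 0.0064 + 0.0196 = 0.2474
B_glut = 1 / 0.2474 = 4.0420
Σp_richᵢ² = 0.02² + 0.31² + 0.02² + 0.02² + 0.02² + 0.61² = 0.0004 + 0.0961 + 0.0004 + 0.0004 + 0.0004 + 0.3721 = 0.4698
B_rich = 1 / 0.4698 = 2.1286
Highest B → broadest niche (most generalist): Plethodon glutinosus (B = 4.04).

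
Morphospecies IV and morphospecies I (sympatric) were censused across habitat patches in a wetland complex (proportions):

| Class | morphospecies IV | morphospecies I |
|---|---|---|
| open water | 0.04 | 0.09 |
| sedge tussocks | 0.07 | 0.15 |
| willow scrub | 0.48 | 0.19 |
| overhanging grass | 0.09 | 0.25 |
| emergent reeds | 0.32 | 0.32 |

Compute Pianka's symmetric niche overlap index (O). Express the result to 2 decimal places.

Σ p₁ᵢp₂ᵢ = 0.0036 + 0.0105 + 0.0912 + 0.0225 + 0.1024 = 0.2302
Σp_1ᵢ² = 0.04² + 0.07² + 0.48² + 0.09² + 0.32² = 0.0016 + 0.0049 + 0.2304 + 0.0081 + 0.1024 = 0.3474
Σp_2ᵢ² = 0.09² + 0.15² + 0.19² + 0.25² + 0.32² = 0.0081 + 0.0225 + 0.0361 + 0.0625 + 0.1024 = 0.2316
O = 0.2302 / √(0.3474 × 0.2316) = 0.2302 / 0.28365 = 0.8116

0.81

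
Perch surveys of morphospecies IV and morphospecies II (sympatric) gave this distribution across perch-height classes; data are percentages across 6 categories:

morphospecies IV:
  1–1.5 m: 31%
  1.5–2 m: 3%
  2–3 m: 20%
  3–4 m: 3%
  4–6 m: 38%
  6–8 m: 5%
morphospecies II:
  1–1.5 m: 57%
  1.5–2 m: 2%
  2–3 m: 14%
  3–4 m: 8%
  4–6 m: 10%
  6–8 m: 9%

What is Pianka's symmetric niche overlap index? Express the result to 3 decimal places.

Convert percentages to proportions (divide by 100).
Σ p₁ᵢp₂ᵢ = 0.1767 + 0.0006 + 0.0280 + 0.0024 + 0.0380 + 0.0045 = 0.2502
Σp_1ᵢ² = 0.31² + 0.03² + 0.20² + 0.03² + 0.38² + 0.05² = 0.0961 + 0.0009 + 0.0400 + 0.0009 + 0.1444 + 0.0025 = 0.2848
Σp_2ᵢ² = 0.57² + 0.02² + 0.14² + 0.08² + 0.10² + 0.09² = 0.3249 + 0.0004 + 0.0196 + 0.0064 + 0.0100 + 0.0081 = 0.3694
O = 0.2502 / √(0.2848 × 0.3694) = 0.2502 / 0.324353 = 0.77138

0.771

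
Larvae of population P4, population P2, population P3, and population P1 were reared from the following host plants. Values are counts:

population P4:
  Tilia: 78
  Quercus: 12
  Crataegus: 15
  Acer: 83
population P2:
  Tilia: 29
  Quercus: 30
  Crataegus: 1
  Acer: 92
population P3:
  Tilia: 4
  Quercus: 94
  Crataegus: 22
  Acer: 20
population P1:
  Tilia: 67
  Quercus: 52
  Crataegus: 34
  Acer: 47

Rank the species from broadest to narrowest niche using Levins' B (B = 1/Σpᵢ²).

Proportions for population P4 (n=188): 78/188=0.4149, 12/188=0.0638, 15/188=0.0798, 83/188=0.4415
Proportions for population P2 (n=152): 29/152=0.1908, 30/152=0.1974, 1/152=0.0066, 92/152=0.6053
Proportions for population P3 (n=140): 4/140=0.0286, 94/140=0.6714, 22/140=0.1571, 20/140=0.1429
Proportions for population P1 (n=200): 67/200=0.3350, 52/200=0.2600, 34/200=0.1700, 47/200=0.2350
Σp_P4ᵢ² = 0.4149² + 0.0638² + 0.0798² + 0.4415² = 0.172142 + 0.004070 + 0.006368 + 0.194922 = 0.377502
B_P4 = 1 / 0.377502 = 2.6490
Σp_P2ᵢ² = 0.1908² + 0.1974² + 0.0066² + 0.6053² = 0.036405 + 0.038967 + 0.000044 + 0.366388 = 0.441804
B_P2 = 1 / 0.441804 = 2.2634
Σp_P3ᵢ² = 0.0286² + 0.6714² + 0.1571² + 0.1429² = 0.000818 + 0.450778 + 0.024680 + 0.020420 = 0.496696
B_P3 = 1 / 0.496696 = 2.0133
Σp_P1ᵢ² = 0.3350² + 0.2600² + 0.1700² + 0.2350² = 0.112225 + 0.067600 + 0.028900 + 0.055225 = 0.263950
B_P1 = 1 / 0.263950 = 3.7886
Ranking by B (broadest → narrowest): population P1 (3.79) > population P4 (2.65) > population P2 (2.26) > population P3 (2.01)

population P1 > population P4 > population P2 > population P3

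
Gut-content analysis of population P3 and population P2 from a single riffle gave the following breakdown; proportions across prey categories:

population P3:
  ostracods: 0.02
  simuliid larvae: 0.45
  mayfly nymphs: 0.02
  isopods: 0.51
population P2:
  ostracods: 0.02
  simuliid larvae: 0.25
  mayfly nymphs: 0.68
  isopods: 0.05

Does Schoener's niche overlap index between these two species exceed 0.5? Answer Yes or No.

No

Σ|p₁ᵢ − p₂ᵢ| = 0.00 + 0.20 + 0.66 + 0.46 = 1.32
D = 1 − ½ × 1.32 = 1 − 0.660 = 0.3400
D = 0.3400 < 0.5 → No.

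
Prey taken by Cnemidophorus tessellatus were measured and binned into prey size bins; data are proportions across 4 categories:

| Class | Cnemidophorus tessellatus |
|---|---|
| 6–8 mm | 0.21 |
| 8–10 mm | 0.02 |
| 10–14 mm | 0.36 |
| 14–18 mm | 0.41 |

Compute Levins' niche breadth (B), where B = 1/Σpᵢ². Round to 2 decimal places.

Σpᵢ² = 0.21² + 0.02² + 0.36² + 0.41² = 0.0441 + 0.0004 + 0.1296 + 0.1681 = 0.3422
B = 1 / 0.3422 = 2.9223

2.92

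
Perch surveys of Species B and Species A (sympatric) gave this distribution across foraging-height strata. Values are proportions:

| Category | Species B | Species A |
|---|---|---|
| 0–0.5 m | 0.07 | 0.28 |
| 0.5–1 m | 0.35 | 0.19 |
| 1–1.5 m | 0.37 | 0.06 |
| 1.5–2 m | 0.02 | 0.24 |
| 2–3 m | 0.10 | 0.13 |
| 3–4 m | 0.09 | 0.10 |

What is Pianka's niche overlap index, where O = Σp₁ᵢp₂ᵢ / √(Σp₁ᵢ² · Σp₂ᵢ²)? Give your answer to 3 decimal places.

0.564

Σ p₁ᵢp₂ᵢ = 0.0196 + 0.0665 + 0.0222 + 0.0048 + 0.0130 + 0.0090 = 0.1351
Σp_1ᵢ² = 0.07² + 0.35² + 0.37² + 0.02² + 0.10² + 0.09² = 0.0049 + 0.1225 + 0.1369 + 0.0004 + 0.0100 + 0.0081 = 0.2828
Σp_2ᵢ² = 0.28² + 0.19² + 0.06² + 0.24² + 0.13² + 0.10² = 0.0784 + 0.0361 + 0.0036 + 0.0576 + 0.0169 + 0.0100 = 0.2026
O = 0.1351 / √(0.2828 × 0.2026) = 0.1351 / 0.239364 = 0.56441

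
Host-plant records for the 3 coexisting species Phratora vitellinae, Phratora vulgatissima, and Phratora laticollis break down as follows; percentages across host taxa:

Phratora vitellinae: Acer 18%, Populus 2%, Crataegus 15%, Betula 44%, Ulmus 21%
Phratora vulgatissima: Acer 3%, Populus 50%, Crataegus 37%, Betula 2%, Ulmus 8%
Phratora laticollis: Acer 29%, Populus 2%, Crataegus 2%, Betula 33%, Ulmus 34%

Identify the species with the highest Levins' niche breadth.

Convert percentages to proportions (divide by 100).
Σp_viteᵢ² = 0.18² + 0.02² + 0.15² + 0.44² + 0.21² = 0.0324 + 0.0004 + 0.0225 + 0.1936 + 0.0441 = 0.2930
B_vite = 1 / 0.2930 = 3.4130
Σp_vulgᵢ² = 0.03² + 0.50² + 0.37² + 0.02² + 0.08² = 0.0009 + 0.2500 + 0.1369 + 0.0004 + 0.0064 = 0.3946
B_vulg = 1 / 0.3946 = 2.5342
Σp_latiᵢ² = 0.29² + 0.02² + 0.02² + 0.33² + 0.34² = 0.0841 + 0.0004 + 0.0004 + 0.1089 + 0.1156 = 0.3094
B_lati = 1 / 0.3094 = 3.2321
Highest B → broadest niche (most generalist): Phratora vitellinae (B = 3.41).

Phratora vitellinae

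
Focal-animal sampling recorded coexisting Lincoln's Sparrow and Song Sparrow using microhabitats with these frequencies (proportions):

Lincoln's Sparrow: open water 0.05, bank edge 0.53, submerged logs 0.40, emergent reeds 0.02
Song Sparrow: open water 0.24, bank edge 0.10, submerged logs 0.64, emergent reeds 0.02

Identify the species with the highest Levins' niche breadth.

Σp_Lincᵢ² = 0.05² + 0.53² + 0.40² + 0.02² = 0.0025 + 0.2809 + 0.1600 + 0.0004 = 0.4438
B_Linc = 1 / 0.4438 = 2.2533
Σp_Songᵢ² = 0.24² + 0.10² + 0.64² + 0.02² = 0.0576 + 0.0100 + 0.4096 + 0.0004 = 0.4776
B_Song = 1 / 0.4776 = 2.0938
Highest B → broadest niche (most generalist): Lincoln's Sparrow (B = 2.25).

Lincoln's Sparrow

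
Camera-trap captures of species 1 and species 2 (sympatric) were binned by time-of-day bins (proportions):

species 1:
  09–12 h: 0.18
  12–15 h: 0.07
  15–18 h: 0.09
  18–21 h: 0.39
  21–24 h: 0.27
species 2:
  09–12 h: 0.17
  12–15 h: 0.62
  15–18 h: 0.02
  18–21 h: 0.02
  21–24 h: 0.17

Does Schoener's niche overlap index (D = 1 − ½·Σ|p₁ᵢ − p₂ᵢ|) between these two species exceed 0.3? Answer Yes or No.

Yes

Σ|p₁ᵢ − p₂ᵢ| = 0.01 + 0.55 + 0.07 + 0.37 + 0.10 = 1.10
D = 1 − ½ × 1.10 = 1 − 0.550 = 0.4500
D = 0.4500 > 0.3 → Yes.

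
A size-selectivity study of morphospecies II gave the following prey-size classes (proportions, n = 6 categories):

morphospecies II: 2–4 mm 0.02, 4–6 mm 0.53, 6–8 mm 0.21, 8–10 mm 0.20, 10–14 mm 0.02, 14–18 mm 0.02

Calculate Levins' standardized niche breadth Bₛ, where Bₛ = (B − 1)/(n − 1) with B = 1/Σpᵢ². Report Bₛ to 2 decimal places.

Σpᵢ² = 0.02² + 0.53² + 0.21² + 0.20² + 0.02² + 0.02² = 0.0004 + 0.2809 + 0.0441 + 0.0400 + 0.0004 + 0.0004 = 0.3662
B = 1 / 0.3662 = 2.7307
Bₛ = (B − 1)/(n − 1) = (2.7307 − 1)/(6 − 1) = 1.7307/5 = 0.3461

0.35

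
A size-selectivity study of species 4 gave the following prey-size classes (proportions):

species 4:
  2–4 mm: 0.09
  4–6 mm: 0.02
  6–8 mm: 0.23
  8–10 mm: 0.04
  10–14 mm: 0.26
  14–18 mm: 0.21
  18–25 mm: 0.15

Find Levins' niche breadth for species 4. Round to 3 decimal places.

Σpᵢ² = 0.09² + 0.02² + 0.23² + 0.04² + 0.26² + 0.21² + 0.15² = 0.0081 + 0.0004 + 0.0529 + 0.0016 + 0.0676 + 0.0441 + 0.0225 = 0.1972
B = 1 / 0.1972 = 5.07099

5.071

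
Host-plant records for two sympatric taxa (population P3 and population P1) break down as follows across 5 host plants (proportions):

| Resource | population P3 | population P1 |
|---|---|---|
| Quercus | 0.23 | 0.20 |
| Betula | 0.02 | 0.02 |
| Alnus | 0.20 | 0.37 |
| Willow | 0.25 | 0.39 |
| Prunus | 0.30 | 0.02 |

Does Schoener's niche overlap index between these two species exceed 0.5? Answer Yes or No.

Yes

Σ|p₁ᵢ − p₂ᵢ| = 0.03 + 0.00 + 0.17 + 0.14 + 0.28 = 0.62
D = 1 − ½ × 0.62 = 1 − 0.310 = 0.6900
D = 0.6900 > 0.5 → Yes.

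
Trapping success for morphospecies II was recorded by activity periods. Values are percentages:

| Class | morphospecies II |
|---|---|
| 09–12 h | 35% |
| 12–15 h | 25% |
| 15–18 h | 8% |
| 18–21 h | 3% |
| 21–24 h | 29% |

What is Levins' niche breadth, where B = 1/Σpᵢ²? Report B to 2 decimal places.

3.62

Convert percentages to proportions (divide by 100).
Σpᵢ² = 0.35² + 0.25² + 0.08² + 0.03² + 0.29² = 0.1225 + 0.0625 + 0.0064 + 0.0009 + 0.0841 = 0.2764
B = 1 / 0.2764 = 3.6179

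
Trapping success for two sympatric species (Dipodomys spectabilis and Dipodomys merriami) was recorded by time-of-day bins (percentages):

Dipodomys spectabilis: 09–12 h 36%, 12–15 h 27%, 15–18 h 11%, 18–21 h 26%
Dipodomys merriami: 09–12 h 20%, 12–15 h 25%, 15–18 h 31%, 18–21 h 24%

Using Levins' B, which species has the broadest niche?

Dipodomys merriami

Convert percentages to proportions (divide by 100).
Σp_specᵢ² = 0.36² + 0.27² + 0.11² + 0.26² = 0.1296 + 0.0729 + 0.0121 + 0.0676 = 0.2822
B_spec = 1 / 0.2822 = 3.5436
Σp_merrᵢ² = 0.20² + 0.25² + 0.31² + 0.24² = 0.0400 + 0.0625 + 0.0961 + 0.0576 = 0.2562
B_merr = 1 / 0.2562 = 3.9032
Highest B → broadest niche (most generalist): Dipodomys merriami (B = 3.90).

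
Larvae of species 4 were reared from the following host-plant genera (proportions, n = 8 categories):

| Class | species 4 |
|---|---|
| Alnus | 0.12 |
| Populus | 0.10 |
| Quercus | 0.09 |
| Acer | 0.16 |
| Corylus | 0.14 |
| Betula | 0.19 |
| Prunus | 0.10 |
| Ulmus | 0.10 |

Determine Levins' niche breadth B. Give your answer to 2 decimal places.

7.47

Σpᵢ² = 0.12² + 0.10² + 0.09² + 0.16² + 0.14² + 0.19² + 0.10² + 0.10² = 0.0144 + 0.0100 + 0.0081 + 0.0256 + 0.0196 + 0.0361 + 0.0100 + 0.0100 = 0.1338
B = 1 / 0.1338 = 7.4738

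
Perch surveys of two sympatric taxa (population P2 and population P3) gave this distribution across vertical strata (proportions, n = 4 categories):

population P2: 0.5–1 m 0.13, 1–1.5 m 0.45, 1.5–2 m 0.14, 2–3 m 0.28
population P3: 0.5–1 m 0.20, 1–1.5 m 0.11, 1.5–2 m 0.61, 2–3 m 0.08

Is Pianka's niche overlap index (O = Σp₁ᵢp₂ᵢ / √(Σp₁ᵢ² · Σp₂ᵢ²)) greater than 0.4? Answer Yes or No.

Yes

Σ p₁ᵢp₂ᵢ = 0.0260 + 0.0495 + 0.0854 + 0.0224 = 0.1833
Σp_1ᵢ² = 0.13² + 0.45² + 0.14² + 0.28² = 0.0169 + 0.2025 + 0.0196 + 0.0784 = 0.3174
Σp_2ᵢ² = 0.20² + 0.11² + 0.61² + 0.08² = 0.0400 + 0.0121 + 0.3721 + 0.0064 = 0.4306
O = 0.1833 / √(0.3174 × 0.4306) = 0.1833 / 0.36969 = 0.4958
O = 0.4958 > 0.4 → Yes.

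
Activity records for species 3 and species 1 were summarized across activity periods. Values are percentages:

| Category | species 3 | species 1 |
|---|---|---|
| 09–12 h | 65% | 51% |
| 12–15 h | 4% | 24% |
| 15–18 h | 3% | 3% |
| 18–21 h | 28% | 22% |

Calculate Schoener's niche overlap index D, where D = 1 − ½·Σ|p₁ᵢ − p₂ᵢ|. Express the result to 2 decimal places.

0.80

Convert percentages to proportions (divide by 100).
Σ|p₁ᵢ − p₂ᵢ| = 0.14 + 0.20 + 0.00 + 0.06 = 0.40
D = 1 − ½ × 0.40 = 1 − 0.200 = 0.8000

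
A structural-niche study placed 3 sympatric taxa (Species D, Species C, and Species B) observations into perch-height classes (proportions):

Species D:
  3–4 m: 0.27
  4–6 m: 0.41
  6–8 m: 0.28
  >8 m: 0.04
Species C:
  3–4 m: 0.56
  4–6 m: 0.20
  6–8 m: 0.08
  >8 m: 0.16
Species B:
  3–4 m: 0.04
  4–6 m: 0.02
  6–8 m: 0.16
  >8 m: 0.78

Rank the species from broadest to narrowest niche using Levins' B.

Species D > Species C > Species B

Σp_Dᵢ² = 0.27² + 0.41² + 0.28² + 0.04² = 0.0729 + 0.1681 + 0.0784 + 0.0016 = 0.3210
B_D = 1 / 0.3210 = 3.1153
Σp_Cᵢ² = 0.56² + 0.20² + 0.08² + 0.16² = 0.3136 + 0.0400 + 0.0064 + 0.0256 = 0.3856
B_C = 1 / 0.3856 = 2.5934
Σp_Bᵢ² = 0.04² + 0.02² + 0.16² + 0.78² = 0.0016 + 0.0004 + 0.0256 + 0.6084 = 0.6360
B_B = 1 / 0.6360 = 1.5723
Ranking by B (broadest → narrowest): Species D (3.12) > Species C (2.59) > Species B (1.57)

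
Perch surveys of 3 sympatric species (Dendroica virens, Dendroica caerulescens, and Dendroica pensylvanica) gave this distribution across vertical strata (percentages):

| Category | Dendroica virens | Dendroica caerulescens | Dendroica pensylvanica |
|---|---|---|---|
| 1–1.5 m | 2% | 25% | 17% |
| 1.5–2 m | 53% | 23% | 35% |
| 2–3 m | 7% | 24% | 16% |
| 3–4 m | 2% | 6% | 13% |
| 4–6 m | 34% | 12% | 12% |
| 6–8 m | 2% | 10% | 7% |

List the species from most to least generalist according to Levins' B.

Convert percentages to proportions (divide by 100).
Σp_vireᵢ² = 0.02² + 0.53² + 0.07² + 0.02² + 0.34² + 0.02² = 0.0004 + 0.2809 + 0.0049 + 0.0004 + 0.1156 + 0.0004 = 0.4026
B_vire = 1 / 0.4026 = 2.4839
Σp_caerᵢ² = 0.25² + 0.23² + 0.24² + 0.06² + 0.12² + 0.10² = 0.0625 + 0.0529 + 0.0576 + 0.0036 + 0.0144 + 0.0100 = 0.2010
B_caer = 1 / 0.2010 = 4.9751
Σp_pensᵢ² = 0.17² + 0.35² + 0.16² + 0.13² + 0.12² + 0.07² = 0.0289 + 0.1225 + 0.0256 + 0.0169 + 0.0144 + 0.0049 = 0.2132
B_pens = 1 / 0.2132 = 4.6904
Ranking by B (broadest → narrowest): Dendroica caerulescens (4.98) > Dendroica pensylvanica (4.69) > Dendroica virens (2.48)

Dendroica caerulescens > Dendroica pensylvanica > Dendroica virens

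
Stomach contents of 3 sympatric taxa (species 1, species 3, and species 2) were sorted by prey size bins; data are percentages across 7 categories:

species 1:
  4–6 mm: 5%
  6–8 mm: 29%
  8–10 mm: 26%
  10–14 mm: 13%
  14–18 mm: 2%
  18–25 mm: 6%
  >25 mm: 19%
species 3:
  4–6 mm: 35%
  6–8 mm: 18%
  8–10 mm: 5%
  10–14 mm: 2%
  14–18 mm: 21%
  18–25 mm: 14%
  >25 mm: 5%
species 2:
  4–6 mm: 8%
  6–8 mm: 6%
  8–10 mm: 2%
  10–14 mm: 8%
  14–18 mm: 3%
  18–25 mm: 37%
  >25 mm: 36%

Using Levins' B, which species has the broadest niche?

species 1

Convert percentages to proportions (divide by 100).
Σp_1ᵢ² = 0.05² + 0.29² + 0.26² + 0.13² + 0.02² + 0.06² + 0.19² = 0.0025 + 0.0841 + 0.0676 + 0.0169 + 0.0004 + 0.0036 + 0.0361 = 0.2112
B_1 = 1 / 0.2112 = 4.7348
Σp_3ᵢ² = 0.35² + 0.18² + 0.05² + 0.02² + 0.21² + 0.14² + 0.05² = 0.1225 + 0.0324 + 0.0025 + 0.0004 + 0.0441 + 0.0196 + 0.0025 = 0.2240
B_3 = 1 / 0.2240 = 4.4643
Σp_2ᵢ² = 0.08² + 0.06² + 0.02² + 0.08² + 0.03² + 0.37² + 0.36² = 0.0064 + 0.0036 + 0.0004 + 0.0064 + 0.0009 + 0.1369 + 0.1296 = 0.2842
B_2 = 1 / 0.2842 = 3.5186
Highest B → broadest niche (most generalist): species 1 (B = 4.73).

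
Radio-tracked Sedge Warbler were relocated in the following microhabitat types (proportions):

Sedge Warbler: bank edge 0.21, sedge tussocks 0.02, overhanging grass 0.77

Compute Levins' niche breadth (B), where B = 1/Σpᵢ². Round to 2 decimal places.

Σpᵢ² = 0.21² + 0.02² + 0.77² = 0.0441 + 0.0004 + 0.5929 = 0.6374
B = 1 / 0.6374 = 1.5689

1.57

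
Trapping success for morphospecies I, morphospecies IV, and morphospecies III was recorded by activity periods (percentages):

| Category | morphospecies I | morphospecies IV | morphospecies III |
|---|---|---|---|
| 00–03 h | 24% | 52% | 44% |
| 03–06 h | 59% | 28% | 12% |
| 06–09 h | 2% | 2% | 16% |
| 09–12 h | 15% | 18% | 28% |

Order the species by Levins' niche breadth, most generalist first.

morphospecies III > morphospecies IV > morphospecies I

Convert percentages to proportions (divide by 100).
Σp_Iᵢ² = 0.24² + 0.59² + 0.02² + 0.15² = 0.0576 + 0.3481 + 0.0004 + 0.0225 = 0.4286
B_I = 1 / 0.4286 = 2.3332
Σp_IVᵢ² = 0.52² + 0.28² + 0.02² + 0.18² = 0.2704 + 0.0784 + 0.0004 + 0.0324 = 0.3816
B_IV = 1 / 0.3816 = 2.6205
Σp_IIIᵢ² = 0.44² + 0.12² + 0.16² + 0.28² = 0.1936 + 0.0144 + 0.0256 + 0.0784 = 0.3120
B_III = 1 / 0.3120 = 3.2051
Ranking by B (broadest → narrowest): morphospecies III (3.21) > morphospecies IV (2.62) > morphospecies I (2.33)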